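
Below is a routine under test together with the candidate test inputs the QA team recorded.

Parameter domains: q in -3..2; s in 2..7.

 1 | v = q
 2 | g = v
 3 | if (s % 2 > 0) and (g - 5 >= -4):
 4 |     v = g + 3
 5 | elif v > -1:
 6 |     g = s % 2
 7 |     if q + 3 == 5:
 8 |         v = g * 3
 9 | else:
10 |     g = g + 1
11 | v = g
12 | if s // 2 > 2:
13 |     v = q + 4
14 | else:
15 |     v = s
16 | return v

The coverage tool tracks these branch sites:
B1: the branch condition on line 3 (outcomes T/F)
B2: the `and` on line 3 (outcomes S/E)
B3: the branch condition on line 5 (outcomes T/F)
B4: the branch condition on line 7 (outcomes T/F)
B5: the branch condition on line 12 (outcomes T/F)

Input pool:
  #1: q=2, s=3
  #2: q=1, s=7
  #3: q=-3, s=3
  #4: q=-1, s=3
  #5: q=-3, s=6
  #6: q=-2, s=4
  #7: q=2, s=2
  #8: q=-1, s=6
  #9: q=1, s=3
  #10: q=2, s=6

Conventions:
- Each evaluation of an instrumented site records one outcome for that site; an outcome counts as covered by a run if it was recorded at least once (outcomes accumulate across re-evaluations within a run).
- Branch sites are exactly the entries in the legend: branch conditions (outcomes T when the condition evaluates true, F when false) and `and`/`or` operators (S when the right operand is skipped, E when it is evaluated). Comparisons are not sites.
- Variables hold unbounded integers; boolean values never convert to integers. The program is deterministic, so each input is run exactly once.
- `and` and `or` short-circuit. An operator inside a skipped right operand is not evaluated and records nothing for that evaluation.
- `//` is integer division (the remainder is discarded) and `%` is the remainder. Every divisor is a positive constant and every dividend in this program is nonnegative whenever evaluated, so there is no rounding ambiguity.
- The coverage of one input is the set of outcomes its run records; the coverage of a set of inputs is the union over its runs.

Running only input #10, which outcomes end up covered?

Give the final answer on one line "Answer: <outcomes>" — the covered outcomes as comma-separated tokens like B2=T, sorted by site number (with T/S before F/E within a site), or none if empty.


Tracing the run of input #10 (q=2, s=6):
  B2->S, B1->F, B3->T, B4->T, B5->T
distinct outcomes covered: B1=F, B2=S, B3=T, B4=T, B5=T
Answer: B1=F, B2=S, B3=T, B4=T, B5=T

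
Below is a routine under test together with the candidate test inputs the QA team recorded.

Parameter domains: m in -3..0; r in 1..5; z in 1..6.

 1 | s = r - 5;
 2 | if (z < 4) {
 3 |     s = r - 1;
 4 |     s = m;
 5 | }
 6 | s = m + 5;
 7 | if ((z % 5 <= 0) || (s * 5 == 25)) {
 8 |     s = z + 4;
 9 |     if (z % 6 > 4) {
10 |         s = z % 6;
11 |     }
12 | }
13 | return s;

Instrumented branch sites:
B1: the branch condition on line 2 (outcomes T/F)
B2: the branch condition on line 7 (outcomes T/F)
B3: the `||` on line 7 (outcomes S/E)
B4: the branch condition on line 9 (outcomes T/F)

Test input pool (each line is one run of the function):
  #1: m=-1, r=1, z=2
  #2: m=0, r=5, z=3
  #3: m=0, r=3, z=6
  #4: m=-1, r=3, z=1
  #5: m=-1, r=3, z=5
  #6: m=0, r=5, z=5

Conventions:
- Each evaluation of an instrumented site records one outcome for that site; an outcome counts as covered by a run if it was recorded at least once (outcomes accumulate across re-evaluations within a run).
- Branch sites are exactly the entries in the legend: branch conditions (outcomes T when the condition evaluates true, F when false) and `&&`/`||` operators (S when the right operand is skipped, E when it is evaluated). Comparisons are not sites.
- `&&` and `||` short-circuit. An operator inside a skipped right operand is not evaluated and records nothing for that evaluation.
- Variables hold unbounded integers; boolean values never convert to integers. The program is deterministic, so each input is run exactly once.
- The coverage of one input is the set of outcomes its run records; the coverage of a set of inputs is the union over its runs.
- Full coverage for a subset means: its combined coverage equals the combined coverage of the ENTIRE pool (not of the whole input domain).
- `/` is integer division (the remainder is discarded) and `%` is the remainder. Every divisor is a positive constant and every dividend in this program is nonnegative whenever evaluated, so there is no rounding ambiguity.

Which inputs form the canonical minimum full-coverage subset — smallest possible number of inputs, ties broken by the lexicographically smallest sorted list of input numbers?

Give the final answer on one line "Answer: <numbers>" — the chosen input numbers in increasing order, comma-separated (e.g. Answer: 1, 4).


input #1 (m=-1, r=1, z=2): events B1->T, B3->E, B2->F; covers B1=T, B2=F, B3=E
input #2 (m=0, r=5, z=3): events B1->T, B3->E, B2->T, B4->F; covers B1=T, B2=T, B3=E, B4=F
input #3 (m=0, r=3, z=6): events B1->F, B3->E, B2->T, B4->F; covers B1=F, B2=T, B3=E, B4=F
input #4 (m=-1, r=3, z=1): events B1->T, B3->E, B2->F; covers B1=T, B2=F, B3=E
input #5 (m=-1, r=3, z=5): events B1->F, B3->S, B2->T, B4->T; covers B1=F, B2=T, B3=S, B4=T
input #6 (m=0, r=5, z=5): events B1->F, B3->S, B2->T, B4->T; covers B1=F, B2=T, B3=S, B4=T
together the pool reaches 8 outcomes: B1=T, B1=F, B2=T, B2=F, B3=S, B3=E, B4=T, B4=F
size 1 is not enough: best union over all size-1 subsets is 4/8
size 2 is not enough: best union over all size-2 subsets is 7/8
the canonical winner is {1, 2, 5}: size 3, full 8-outcome coverage, earliest index list among size-3 covers
Answer: 1, 2, 5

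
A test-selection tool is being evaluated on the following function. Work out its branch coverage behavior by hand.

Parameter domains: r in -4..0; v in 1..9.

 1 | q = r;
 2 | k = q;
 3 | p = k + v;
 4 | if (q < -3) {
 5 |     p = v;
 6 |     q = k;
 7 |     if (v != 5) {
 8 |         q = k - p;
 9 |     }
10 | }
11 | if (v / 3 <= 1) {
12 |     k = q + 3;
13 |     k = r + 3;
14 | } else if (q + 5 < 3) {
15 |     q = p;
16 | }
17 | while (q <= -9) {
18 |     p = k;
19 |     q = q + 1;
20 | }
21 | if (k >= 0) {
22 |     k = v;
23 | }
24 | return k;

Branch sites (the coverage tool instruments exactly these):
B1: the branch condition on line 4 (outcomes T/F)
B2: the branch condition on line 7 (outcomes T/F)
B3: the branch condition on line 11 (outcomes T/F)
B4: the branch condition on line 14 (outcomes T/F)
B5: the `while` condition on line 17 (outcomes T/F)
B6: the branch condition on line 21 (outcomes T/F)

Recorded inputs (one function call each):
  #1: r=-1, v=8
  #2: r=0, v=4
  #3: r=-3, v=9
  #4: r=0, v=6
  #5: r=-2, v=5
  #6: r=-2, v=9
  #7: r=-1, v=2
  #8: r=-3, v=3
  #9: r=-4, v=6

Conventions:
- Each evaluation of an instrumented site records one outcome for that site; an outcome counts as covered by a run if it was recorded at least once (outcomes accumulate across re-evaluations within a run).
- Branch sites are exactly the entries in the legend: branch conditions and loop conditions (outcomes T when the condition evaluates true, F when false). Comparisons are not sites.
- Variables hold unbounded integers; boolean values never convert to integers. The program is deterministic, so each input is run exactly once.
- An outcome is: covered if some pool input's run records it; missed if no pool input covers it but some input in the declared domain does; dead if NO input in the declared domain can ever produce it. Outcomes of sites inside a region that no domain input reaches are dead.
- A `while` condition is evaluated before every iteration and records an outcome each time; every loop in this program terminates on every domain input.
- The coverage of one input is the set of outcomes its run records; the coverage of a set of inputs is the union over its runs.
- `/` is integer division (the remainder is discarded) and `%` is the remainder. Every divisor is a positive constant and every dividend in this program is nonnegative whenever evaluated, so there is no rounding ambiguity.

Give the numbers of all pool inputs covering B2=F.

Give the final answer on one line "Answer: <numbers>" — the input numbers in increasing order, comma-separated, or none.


input #1 (r=-1, v=8): does not produce B2=F
input #2 (r=0, v=4): does not produce B2=F
input #3 (r=-3, v=9): does not produce B2=F
input #4 (r=0, v=6): does not produce B2=F
input #5 (r=-2, v=5): does not produce B2=F
input #6 (r=-2, v=9): does not produce B2=F
input #7 (r=-1, v=2): does not produce B2=F
input #8 (r=-3, v=3): does not produce B2=F
input #9 (r=-4, v=6): does not produce B2=F
Answer: none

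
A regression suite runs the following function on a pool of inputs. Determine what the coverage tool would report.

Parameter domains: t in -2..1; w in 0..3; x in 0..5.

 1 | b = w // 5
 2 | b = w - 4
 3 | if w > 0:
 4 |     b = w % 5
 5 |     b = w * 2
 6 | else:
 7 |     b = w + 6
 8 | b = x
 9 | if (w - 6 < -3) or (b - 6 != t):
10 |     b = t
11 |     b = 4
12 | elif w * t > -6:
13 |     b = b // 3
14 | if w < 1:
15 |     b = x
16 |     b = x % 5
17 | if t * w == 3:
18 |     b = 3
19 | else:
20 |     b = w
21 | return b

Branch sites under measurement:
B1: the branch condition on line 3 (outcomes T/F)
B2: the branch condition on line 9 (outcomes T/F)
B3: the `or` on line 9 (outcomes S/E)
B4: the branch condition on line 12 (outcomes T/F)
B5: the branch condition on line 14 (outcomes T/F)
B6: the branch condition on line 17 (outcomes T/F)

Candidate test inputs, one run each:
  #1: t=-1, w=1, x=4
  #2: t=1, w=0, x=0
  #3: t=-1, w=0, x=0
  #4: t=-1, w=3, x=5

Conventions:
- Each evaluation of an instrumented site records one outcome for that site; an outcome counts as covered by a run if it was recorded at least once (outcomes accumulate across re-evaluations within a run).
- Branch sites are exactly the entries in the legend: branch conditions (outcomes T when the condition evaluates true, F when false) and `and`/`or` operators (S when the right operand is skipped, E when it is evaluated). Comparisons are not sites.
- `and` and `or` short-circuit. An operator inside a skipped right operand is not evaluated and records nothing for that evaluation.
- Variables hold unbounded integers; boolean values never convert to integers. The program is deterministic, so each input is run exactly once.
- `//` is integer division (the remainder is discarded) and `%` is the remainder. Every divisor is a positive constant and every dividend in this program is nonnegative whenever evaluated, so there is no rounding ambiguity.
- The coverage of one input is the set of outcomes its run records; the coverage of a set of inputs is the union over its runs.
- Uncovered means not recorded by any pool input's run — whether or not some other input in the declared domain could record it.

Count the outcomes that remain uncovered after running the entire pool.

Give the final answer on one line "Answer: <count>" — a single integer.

#1 (t=-1, w=1, x=4) -> B1->T, B3->S, B2->T, B5->F, B6->F; covered: B1=T, B2=T, B3=S, B5=F, B6=F
#2 (t=1, w=0, x=0) -> B1->F, B3->S, B2->T, B5->T, B6->F; covered: B1=F, B2=T, B3=S, B5=T, B6=F
#3 (t=-1, w=0, x=0) -> B1->F, B3->S, B2->T, B5->T, B6->F; covered: B1=F, B2=T, B3=S, B5=T, B6=F
#4 (t=-1, w=3, x=5) -> B1->T, B3->E, B2->F, B4->T, B5->F, B6->F; covered: B1=T, B2=F, B3=E, B4=T, B5=F, B6=F
union over the pool: B1=T, B1=F, B2=T, B2=F, B3=S, B3=E, B4=T, B5=T, B5=F, B6=F
uncovered (2 of 12): B4=F, B6=T

Answer: 2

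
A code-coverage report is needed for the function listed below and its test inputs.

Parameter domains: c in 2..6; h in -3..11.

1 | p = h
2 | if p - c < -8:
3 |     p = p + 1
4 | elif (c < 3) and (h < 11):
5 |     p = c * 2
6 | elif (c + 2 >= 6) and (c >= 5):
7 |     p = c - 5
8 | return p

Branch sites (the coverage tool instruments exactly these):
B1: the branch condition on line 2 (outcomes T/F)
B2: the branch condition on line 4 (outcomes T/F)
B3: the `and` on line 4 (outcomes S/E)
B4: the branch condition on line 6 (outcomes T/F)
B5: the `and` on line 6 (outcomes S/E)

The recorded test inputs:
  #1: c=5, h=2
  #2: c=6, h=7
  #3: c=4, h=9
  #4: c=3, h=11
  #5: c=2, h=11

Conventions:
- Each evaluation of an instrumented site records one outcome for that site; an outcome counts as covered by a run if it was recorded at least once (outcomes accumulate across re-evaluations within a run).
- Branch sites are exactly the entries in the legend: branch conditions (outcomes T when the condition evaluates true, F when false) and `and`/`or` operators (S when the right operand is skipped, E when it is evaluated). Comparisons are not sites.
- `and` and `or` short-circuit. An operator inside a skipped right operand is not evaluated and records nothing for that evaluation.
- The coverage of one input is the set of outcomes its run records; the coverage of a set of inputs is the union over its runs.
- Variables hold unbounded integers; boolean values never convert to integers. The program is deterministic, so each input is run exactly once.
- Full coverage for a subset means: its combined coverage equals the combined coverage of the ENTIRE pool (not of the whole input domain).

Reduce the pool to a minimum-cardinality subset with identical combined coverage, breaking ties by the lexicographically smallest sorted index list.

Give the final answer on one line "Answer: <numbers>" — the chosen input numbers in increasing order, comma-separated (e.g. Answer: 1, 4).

input #1, c=5, h=2: events B1->F, B3->S, B2->F, B5->E, B4->T; outcomes B1=F, B2=F, B3=S, B4=T, B5=E
input #2, c=6, h=7: events B1->F, B3->S, B2->F, B5->E, B4->T; outcomes B1=F, B2=F, B3=S, B4=T, B5=E
input #3, c=4, h=9: events B1->F, B3->S, B2->F, B5->E, B4->F; outcomes B1=F, B2=F, B3=S, B4=F, B5=E
input #4, c=3, h=11: events B1->F, B3->S, B2->F, B5->S, B4->F; outcomes B1=F, B2=F, B3=S, B4=F, B5=S
input #5, c=2, h=11: events B1->F, B3->E, B2->F, B5->S, B4->F; outcomes B1=F, B2=F, B3=E, B4=F, B5=S
the full pool covers 8 outcomes: B1=F, B2=F, B3=S, B3=E, B4=T, B4=F, B5=S, B5=E
size 1 is not enough: best union over all size-1 subsets is 5/8
at size 2, {1, 5} reaches all 8 outcomes; every lexicographically earlier size-2 subset fails

Answer: 1, 5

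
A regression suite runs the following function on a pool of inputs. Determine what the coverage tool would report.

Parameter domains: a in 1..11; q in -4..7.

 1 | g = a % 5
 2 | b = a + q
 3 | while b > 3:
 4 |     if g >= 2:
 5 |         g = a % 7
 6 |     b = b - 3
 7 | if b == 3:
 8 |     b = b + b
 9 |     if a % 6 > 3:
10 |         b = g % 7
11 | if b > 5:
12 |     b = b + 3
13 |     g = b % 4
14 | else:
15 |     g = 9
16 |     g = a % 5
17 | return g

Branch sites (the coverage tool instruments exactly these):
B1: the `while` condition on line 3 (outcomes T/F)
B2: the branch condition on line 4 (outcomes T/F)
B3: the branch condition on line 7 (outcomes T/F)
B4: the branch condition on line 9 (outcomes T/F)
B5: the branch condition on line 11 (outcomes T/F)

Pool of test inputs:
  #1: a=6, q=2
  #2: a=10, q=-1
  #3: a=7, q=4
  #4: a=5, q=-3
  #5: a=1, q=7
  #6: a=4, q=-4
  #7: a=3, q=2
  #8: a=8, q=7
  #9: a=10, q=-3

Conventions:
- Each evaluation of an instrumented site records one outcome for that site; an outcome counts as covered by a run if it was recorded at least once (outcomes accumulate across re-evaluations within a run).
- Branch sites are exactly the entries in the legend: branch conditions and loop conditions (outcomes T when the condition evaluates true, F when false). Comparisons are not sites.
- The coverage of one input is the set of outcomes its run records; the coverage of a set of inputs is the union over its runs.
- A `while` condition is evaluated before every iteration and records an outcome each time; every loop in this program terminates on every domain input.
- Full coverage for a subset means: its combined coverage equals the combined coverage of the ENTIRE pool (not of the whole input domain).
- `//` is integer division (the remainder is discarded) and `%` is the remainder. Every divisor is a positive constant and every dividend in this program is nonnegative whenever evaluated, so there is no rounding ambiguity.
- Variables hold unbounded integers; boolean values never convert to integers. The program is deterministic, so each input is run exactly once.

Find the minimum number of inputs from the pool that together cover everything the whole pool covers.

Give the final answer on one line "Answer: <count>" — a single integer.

#1 (a=6, q=2) -> B1->T, B2->F, B1->T, B2->F, B1->F, B3->F, B5->F; covered: B1=T, B1=F, B2=F, B3=F, B5=F
#2 (a=10, q=-1) -> B1->T, B2->F, B1->T, B2->F, B1->F, B3->T, B4->T, B5->F; covered: B1=T, B1=F, B2=F, B3=T, B4=T, B5=F
#3 (a=7, q=4) -> B1->T, B2->T, B1->T, B2->F, B1->T, B2->F, B1->F, B3->F, B5->F; covered: B1=T, B1=F, B2=T, B2=F, B3=F, B5=F
#4 (a=5, q=-3) -> B1->F, B3->F, B5->F; covered: B1=F, B3=F, B5=F
#5 (a=1, q=7) -> B1->T, B2->F, B1->T, B2->F, B1->F, B3->F, B5->F; covered: B1=T, B1=F, B2=F, B3=F, B5=F
#6 (a=4, q=-4) -> B1->F, B3->F, B5->F; covered: B1=F, B3=F, B5=F
#7 (a=3, q=2) -> B1->T, B2->T, B1->F, B3->F, B5->F; covered: B1=T, B1=F, B2=T, B3=F, B5=F
#8 (a=8, q=7) -> B1->T, B2->T, B1->T, B2->F, B1->T, B2->F, B1->T, B2->F, B1->F, B3->T, B4->F, B5->T; covered: B1=T, B1=F, B2=T, B2=F, B3=T, B4=F, B5=T
#9 (a=10, q=-3) -> B1->T, B2->F, B1->T, B2->F, B1->F, B3->F, B5->F; covered: B1=T, B1=F, B2=F, B3=F, B5=F
the full pool covers 10 outcomes: B1=T, B1=F, B2=T, B2=F, B3=T, B3=F, B4=T, B4=F, B5=T, B5=F
no size-1 subset reaches all 10 outcomes (best union: 7/10)
no size-2 subset reaches all 10 outcomes (best union: 9/10)
the canonical winner is {1, 2, 8}: size 3, full 10-outcome coverage, earliest index list among size-3 covers

Answer: 3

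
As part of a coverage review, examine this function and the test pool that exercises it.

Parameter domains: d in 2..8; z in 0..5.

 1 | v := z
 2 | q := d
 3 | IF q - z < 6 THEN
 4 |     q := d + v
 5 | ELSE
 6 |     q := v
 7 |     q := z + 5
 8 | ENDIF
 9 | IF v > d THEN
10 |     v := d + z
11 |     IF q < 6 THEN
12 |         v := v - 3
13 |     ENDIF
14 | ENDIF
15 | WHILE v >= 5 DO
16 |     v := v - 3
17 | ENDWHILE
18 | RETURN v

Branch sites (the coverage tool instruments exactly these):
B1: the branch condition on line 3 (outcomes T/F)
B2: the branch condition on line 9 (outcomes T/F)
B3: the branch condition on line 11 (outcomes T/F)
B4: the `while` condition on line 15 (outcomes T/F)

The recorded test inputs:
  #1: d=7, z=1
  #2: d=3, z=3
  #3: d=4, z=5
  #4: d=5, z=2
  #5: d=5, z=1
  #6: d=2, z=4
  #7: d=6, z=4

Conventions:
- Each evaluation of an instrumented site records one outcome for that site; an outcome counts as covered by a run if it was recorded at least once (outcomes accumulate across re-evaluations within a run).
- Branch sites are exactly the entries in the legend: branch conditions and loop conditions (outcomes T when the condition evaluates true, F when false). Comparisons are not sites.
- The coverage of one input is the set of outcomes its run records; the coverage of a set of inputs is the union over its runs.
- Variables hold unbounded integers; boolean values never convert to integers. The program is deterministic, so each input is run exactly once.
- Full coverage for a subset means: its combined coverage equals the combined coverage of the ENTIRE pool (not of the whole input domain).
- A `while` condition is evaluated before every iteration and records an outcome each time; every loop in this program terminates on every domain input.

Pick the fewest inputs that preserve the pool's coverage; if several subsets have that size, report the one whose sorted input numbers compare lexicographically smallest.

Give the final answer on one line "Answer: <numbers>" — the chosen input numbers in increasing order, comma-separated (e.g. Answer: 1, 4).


test 1 (d=7, z=1) hits B1=F, B2=F, B4=F
test 2 (d=3, z=3) hits B1=T, B2=F, B4=F
test 3 (d=4, z=5) hits B1=T, B2=T, B3=F, B4=T, B4=F
test 4 (d=5, z=2) hits B1=T, B2=F, B4=F
test 5 (d=5, z=1) hits B1=T, B2=F, B4=F
test 6 (d=2, z=4) hits B1=T, B2=T, B3=F, B4=T, B4=F
test 7 (d=6, z=4) hits B1=T, B2=F, B4=F
pool-wide coverage (7 outcomes): B1=T, B1=F, B2=T, B2=F, B3=F, B4=T, B4=F
size 1 is not enough: best union over all size-1 subsets is 5/7
at size 2, {1, 3} reaches all 7 outcomes; every lexicographically earlier size-2 subset fails
Answer: 1, 3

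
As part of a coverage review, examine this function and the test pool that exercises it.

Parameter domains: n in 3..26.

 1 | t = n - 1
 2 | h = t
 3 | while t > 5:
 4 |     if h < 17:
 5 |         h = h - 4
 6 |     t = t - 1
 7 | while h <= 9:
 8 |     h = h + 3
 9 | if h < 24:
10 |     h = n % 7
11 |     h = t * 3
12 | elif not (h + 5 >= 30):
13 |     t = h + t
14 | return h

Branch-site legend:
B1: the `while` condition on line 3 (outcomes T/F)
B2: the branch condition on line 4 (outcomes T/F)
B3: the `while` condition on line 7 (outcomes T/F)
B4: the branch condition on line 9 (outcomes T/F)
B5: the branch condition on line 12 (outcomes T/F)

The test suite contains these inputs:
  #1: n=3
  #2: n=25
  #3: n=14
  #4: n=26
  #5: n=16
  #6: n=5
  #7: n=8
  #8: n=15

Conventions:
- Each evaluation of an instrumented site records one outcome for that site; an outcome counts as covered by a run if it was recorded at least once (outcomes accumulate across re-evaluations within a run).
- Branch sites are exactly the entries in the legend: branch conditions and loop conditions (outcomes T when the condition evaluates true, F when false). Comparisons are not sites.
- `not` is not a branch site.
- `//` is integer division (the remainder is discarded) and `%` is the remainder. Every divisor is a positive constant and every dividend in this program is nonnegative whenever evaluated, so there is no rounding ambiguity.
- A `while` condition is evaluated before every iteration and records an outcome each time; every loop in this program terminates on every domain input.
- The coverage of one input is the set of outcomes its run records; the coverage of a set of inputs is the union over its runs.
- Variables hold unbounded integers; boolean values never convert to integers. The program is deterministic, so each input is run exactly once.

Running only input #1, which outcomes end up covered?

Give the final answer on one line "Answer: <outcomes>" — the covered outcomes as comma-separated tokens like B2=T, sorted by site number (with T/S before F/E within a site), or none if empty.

Running input #1 (n=3), event by event:
  B1->F, B3->T, B3->T, B3->T, B3->F, B4->T
deduplicating events, the covered set is: B1=F, B3=T, B3=F, B4=T

Answer: B1=F, B3=T, B3=F, B4=T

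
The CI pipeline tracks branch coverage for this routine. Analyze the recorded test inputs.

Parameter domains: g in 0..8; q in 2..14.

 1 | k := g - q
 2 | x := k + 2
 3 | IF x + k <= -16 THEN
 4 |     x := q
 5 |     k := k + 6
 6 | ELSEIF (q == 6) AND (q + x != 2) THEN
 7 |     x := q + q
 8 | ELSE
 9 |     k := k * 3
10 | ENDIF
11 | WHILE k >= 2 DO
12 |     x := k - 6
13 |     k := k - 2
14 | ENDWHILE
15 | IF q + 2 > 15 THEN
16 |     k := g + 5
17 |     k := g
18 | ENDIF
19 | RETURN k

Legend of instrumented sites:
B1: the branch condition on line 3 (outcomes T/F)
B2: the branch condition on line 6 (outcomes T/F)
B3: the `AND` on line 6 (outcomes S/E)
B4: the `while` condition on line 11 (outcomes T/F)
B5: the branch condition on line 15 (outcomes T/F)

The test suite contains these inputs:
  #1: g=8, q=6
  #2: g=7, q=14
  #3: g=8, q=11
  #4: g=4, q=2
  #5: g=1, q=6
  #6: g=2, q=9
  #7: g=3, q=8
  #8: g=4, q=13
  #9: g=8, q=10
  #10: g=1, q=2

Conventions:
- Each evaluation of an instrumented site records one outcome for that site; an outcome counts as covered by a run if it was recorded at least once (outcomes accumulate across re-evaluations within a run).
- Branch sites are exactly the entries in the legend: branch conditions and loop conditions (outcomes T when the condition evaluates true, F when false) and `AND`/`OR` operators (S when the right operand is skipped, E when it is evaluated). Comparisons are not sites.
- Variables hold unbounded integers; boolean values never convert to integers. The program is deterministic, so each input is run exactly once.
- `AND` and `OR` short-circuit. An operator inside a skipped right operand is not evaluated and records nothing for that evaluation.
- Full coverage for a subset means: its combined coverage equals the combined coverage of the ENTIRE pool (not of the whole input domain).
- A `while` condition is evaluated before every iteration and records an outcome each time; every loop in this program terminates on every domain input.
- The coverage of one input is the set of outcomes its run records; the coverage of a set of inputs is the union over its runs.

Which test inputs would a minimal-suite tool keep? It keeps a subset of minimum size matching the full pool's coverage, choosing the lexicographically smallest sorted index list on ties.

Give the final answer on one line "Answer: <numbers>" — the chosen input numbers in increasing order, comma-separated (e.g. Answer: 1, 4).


input #1 (g=8, q=6): events B1->F, B3->E, B2->T, B4->T, B4->F, B5->F; covers B1=F, B2=T, B3=E, B4=T, B4=F, B5=F
input #2 (g=7, q=14): events B1->F, B3->S, B2->F, B4->F, B5->T; covers B1=F, B2=F, B3=S, B4=F, B5=T
input #3 (g=8, q=11): events B1->F, B3->S, B2->F, B4->F, B5->F; covers B1=F, B2=F, B3=S, B4=F, B5=F
input #4 (g=4, q=2): events B1->F, B3->S, B2->F, B4->T, B4->T, B4->T, B4->F, B5->F; covers B1=F, B2=F, B3=S, B4=T, B4=F, B5=F
input #5 (g=1, q=6): events B1->F, B3->E, B2->T, B4->F, B5->F; covers B1=F, B2=T, B3=E, B4=F, B5=F
input #6 (g=2, q=9): events B1->F, B3->S, B2->F, B4->F, B5->F; covers B1=F, B2=F, B3=S, B4=F, B5=F
input #7 (g=3, q=8): events B1->F, B3->S, B2->F, B4->F, B5->F; covers B1=F, B2=F, B3=S, B4=F, B5=F
input #8 (g=4, q=13): events B1->T, B4->F, B5->F; covers B1=T, B4=F, B5=F
input #9 (g=8, q=10): events B1->F, B3->S, B2->F, B4->F, B5->F; covers B1=F, B2=F, B3=S, B4=F, B5=F
input #10 (g=1, q=2): events B1->F, B3->S, B2->F, B4->F, B5->F; covers B1=F, B2=F, B3=S, B4=F, B5=F
the full pool covers 10 outcomes: B1=T, B1=F, B2=T, B2=F, B3=S, B3=E, B4=T, B4=F, B5=T, B5=F
size 1 is not enough: best union over all size-1 subsets is 6/10
size 2 is not enough: best union over all size-2 subsets is 9/10
size 3: inputs {1, 2, 8} cover all 10 outcomes, and no lexicographically smaller subset of this size does
Answer: 1, 2, 8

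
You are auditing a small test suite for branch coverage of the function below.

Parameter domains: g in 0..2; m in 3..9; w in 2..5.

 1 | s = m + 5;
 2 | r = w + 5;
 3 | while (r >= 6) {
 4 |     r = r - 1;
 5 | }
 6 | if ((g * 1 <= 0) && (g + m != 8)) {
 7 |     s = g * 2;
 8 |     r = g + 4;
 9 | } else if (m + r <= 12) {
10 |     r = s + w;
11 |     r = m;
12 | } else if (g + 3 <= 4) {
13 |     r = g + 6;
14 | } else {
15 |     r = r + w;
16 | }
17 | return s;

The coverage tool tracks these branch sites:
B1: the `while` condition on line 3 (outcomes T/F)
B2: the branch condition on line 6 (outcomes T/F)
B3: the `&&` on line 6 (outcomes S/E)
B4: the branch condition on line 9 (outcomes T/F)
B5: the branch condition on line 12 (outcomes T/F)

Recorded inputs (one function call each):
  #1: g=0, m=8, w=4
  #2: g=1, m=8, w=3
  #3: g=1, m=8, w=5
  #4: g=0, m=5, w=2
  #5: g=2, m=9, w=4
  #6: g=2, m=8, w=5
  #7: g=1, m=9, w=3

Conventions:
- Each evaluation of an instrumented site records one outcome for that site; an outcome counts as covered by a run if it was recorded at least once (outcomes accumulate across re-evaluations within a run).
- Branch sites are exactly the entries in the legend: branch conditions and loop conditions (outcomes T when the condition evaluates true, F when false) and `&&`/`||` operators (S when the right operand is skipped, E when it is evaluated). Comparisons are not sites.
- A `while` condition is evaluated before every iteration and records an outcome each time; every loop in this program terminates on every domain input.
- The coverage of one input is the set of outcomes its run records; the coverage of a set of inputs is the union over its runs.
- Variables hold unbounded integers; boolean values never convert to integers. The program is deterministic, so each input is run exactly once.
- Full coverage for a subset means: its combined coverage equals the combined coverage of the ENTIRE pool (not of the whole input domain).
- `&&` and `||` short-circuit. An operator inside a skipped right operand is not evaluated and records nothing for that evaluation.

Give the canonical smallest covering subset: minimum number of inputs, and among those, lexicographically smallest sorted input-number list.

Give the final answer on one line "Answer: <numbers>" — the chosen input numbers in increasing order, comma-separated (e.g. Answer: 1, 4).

#1 (g=0, m=8, w=4) -> B1->T, B1->T, B1->T, B1->T, B1->F, B3->E, B2->F, B4->F, B5->T; covered: B1=T, B1=F, B2=F, B3=E, B4=F, B5=T
#2 (g=1, m=8, w=3) -> B1->T, B1->T, B1->T, B1->F, B3->S, B2->F, B4->F, B5->T; covered: B1=T, B1=F, B2=F, B3=S, B4=F, B5=T
#3 (g=1, m=8, w=5) -> B1->T, B1->T, B1->T, B1->T, B1->T, B1->F, B3->S, B2->F, B4->F, B5->T; covered: B1=T, B1=F, B2=F, B3=S, B4=F, B5=T
#4 (g=0, m=5, w=2) -> B1->T, B1->T, B1->F, B3->E, B2->T; covered: B1=T, B1=F, B2=T, B3=E
#5 (g=2, m=9, w=4) -> B1->T, B1->T, B1->T, B1->T, B1->F, B3->S, B2->F, B4->F, B5->F; covered: B1=T, B1=F, B2=F, B3=S, B4=F, B5=F
#6 (g=2, m=8, w=5) -> B1->T, B1->T, B1->T, B1->T, B1->T, B1->F, B3->S, B2->F, B4->F, B5->F; covered: B1=T, B1=F, B2=F, B3=S, B4=F, B5=F
#7 (g=1, m=9, w=3) -> B1->T, B1->T, B1->T, B1->F, B3->S, B2->F, B4->F, B5->T; covered: B1=T, B1=F, B2=F, B3=S, B4=F, B5=T
union over all inputs: B1=T, B1=F, B2=T, B2=F, B3=S, B3=E, B4=F, B5=T, B5=F (9 outcomes)
every size-1 subset falls short of the 9 outcomes (best: 6/9)
every size-2 subset falls short of the 9 outcomes (best: 8/9)
inputs {1, 4, 5} (size 3) cover everything; no size-3 subset with a lexicographically smaller index list covers all 9

Answer: 1, 4, 5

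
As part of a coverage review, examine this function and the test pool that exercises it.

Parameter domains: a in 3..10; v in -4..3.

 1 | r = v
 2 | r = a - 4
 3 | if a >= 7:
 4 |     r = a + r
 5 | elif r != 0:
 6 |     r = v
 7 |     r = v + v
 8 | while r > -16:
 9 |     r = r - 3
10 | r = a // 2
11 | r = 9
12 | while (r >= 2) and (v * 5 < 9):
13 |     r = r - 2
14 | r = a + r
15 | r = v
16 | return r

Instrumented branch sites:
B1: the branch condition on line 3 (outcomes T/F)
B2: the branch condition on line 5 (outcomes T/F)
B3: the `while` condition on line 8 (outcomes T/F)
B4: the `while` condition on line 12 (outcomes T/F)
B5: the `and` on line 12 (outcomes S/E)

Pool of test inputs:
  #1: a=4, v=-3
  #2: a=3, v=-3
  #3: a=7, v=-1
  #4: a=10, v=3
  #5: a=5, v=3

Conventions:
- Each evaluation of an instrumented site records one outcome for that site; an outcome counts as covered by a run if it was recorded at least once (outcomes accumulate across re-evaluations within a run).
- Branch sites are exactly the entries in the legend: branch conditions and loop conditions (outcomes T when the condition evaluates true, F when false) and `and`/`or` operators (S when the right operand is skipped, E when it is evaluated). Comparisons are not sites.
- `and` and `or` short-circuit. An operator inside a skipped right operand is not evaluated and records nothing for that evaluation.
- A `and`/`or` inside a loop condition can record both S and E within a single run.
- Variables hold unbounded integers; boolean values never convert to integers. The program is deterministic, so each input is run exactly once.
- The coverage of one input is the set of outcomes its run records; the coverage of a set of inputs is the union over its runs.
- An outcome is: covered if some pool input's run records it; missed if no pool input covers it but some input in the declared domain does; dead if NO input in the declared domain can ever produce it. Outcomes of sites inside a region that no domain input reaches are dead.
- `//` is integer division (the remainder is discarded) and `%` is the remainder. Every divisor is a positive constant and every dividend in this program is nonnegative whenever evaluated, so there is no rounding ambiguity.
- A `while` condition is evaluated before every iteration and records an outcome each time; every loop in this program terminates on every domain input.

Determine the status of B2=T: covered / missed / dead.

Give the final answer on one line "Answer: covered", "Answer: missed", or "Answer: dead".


B2=T is recorded by pool input(s) 2, 5 -> covered
Answer: covered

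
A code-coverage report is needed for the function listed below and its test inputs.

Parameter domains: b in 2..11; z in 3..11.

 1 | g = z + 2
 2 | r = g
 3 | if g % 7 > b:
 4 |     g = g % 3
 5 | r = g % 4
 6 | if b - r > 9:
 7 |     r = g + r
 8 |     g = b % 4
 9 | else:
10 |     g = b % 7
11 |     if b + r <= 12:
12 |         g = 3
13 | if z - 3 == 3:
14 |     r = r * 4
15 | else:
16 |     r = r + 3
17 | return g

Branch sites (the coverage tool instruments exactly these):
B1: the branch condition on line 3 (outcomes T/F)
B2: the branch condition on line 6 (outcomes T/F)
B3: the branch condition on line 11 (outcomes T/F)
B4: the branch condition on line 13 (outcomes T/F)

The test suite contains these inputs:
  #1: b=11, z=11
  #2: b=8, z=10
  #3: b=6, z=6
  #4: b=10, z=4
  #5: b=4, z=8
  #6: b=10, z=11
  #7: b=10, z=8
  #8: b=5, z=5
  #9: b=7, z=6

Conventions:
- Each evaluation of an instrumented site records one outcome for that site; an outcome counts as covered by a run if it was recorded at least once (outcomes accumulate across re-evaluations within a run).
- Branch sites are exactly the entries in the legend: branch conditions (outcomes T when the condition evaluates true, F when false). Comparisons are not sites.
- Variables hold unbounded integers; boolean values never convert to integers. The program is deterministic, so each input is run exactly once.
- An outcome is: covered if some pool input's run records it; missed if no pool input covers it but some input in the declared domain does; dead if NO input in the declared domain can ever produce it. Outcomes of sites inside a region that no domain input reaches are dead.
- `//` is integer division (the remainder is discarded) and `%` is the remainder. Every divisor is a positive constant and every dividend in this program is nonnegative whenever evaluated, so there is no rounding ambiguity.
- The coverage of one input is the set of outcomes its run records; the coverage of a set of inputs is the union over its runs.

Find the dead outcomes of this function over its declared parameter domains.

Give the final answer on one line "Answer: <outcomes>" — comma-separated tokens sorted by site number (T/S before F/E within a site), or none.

running all 90 domain inputs and tallying outcomes:
  reachable outcomes have witnesses, e.g. B1=T (e.g. b=2, z=3), B1=F (e.g. b=2, z=5), B2=T (e.g. b=10, z=6), B2=F (e.g. b=2, z=3)

Answer: none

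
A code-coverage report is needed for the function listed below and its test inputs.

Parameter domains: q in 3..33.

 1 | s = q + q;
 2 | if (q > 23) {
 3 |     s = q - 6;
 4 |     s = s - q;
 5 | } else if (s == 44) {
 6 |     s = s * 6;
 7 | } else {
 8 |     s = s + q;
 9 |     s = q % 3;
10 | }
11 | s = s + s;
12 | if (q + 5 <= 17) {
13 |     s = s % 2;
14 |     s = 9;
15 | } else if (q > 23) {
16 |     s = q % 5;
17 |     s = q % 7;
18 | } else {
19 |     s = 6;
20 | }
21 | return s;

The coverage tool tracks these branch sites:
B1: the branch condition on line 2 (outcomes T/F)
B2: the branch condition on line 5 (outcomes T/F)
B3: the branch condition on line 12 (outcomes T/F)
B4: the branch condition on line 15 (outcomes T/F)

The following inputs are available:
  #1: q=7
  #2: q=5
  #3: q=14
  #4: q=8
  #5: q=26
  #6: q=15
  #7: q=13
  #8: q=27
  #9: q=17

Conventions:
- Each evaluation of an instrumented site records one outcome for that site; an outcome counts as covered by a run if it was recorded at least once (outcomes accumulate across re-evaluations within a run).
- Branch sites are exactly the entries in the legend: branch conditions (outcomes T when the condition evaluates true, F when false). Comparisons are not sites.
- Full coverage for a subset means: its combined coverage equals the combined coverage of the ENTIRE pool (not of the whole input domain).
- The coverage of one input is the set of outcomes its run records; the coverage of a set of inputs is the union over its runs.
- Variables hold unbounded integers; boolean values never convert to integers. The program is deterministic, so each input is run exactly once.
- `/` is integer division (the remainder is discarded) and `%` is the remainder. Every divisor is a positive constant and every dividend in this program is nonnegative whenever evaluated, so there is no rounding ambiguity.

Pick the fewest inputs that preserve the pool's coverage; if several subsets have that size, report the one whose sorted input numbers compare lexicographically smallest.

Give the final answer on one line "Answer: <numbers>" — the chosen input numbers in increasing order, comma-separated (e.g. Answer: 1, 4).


#1 (q=7) -> covered: B1=F, B2=F, B3=T
#2 (q=5) -> covered: B1=F, B2=F, B3=T
#3 (q=14) -> covered: B1=F, B2=F, B3=F, B4=F
#4 (q=8) -> covered: B1=F, B2=F, B3=T
#5 (q=26) -> covered: B1=T, B3=F, B4=T
#6 (q=15) -> covered: B1=F, B2=F, B3=F, B4=F
#7 (q=13) -> covered: B1=F, B2=F, B3=F, B4=F
#8 (q=27) -> covered: B1=T, B3=F, B4=T
#9 (q=17) -> covered: B1=F, B2=F, B3=F, B4=F
together the pool reaches 7 outcomes: B1=T, B1=F, B2=F, B3=T, B3=F, B4=T, B4=F
size 1 is not enough: best union over all size-1 subsets is 4/7
size 2 is not enough: best union over all size-2 subsets is 6/7
the canonical winner is {1, 3, 5}: size 3, full 7-outcome coverage, earliest index list among size-3 covers
Answer: 1, 3, 5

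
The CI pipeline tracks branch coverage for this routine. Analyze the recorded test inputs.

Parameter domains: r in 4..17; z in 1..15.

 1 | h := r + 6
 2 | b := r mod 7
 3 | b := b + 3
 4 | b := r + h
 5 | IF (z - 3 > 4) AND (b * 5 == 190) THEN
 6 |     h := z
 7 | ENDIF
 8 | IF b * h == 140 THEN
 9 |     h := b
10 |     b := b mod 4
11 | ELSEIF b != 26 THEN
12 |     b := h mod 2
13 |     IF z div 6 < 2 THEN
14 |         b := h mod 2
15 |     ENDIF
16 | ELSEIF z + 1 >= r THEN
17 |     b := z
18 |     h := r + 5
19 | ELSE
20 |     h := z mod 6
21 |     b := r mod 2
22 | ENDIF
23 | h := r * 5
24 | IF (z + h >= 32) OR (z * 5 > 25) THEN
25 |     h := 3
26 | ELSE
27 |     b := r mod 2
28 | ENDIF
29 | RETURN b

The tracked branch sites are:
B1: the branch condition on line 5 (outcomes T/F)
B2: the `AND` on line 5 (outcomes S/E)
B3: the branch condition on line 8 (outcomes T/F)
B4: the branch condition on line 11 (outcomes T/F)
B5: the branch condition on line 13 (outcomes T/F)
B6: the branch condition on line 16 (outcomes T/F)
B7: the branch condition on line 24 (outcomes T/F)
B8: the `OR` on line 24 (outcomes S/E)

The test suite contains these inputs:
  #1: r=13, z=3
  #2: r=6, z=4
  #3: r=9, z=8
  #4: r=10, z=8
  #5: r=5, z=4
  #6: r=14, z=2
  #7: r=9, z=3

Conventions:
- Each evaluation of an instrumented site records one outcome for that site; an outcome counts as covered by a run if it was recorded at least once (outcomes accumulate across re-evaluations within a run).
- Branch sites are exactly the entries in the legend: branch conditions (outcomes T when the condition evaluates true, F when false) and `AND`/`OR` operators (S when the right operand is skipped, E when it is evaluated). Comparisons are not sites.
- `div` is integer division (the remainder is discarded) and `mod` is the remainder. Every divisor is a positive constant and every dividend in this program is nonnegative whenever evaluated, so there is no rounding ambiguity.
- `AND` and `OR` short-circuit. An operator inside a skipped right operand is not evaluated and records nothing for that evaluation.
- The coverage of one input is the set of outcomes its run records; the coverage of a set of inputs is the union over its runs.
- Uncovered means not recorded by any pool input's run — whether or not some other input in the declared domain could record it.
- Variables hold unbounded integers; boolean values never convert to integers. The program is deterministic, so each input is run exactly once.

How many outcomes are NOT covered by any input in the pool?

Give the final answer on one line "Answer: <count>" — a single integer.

run #1 (r=13, z=3) runs B2->S, B1->F, B3->F, B4->T, B5->T, B8->S, B7->T; records B1=F, B2=S, B3=F, B4=T, B5=T, B7=T, B8=S
run #2 (r=6, z=4) runs B2->S, B1->F, B3->F, B4->T, B5->T, B8->S, B7->T; records B1=F, B2=S, B3=F, B4=T, B5=T, B7=T, B8=S
run #3 (r=9, z=8) runs B2->E, B1->F, B3->F, B4->T, B5->T, B8->S, B7->T; records B1=F, B2=E, B3=F, B4=T, B5=T, B7=T, B8=S
run #4 (r=10, z=8) runs B2->E, B1->F, B3->F, B4->F, B6->F, B8->S, B7->T; records B1=F, B2=E, B3=F, B4=F, B6=F, B7=T, B8=S
run #5 (r=5, z=4) runs B2->S, B1->F, B3->F, B4->T, B5->T, B8->E, B7->F; records B1=F, B2=S, B3=F, B4=T, B5=T, B7=F, B8=E
run #6 (r=14, z=2) runs B2->S, B1->F, B3->F, B4->T, B5->T, B8->S, B7->T; records B1=F, B2=S, B3=F, B4=T, B5=T, B7=T, B8=S
run #7 (r=9, z=3) runs B2->S, B1->F, B3->F, B4->T, B5->T, B8->S, B7->T; records B1=F, B2=S, B3=F, B4=T, B5=T, B7=T, B8=S
union over the pool: B1=F, B2=S, B2=E, B3=F, B4=T, B4=F, B5=T, B6=F, B7=T, B7=F, B8=S, B8=E
uncovered (4 of 16): B1=T, B3=T, B5=F, B6=T

Answer: 4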